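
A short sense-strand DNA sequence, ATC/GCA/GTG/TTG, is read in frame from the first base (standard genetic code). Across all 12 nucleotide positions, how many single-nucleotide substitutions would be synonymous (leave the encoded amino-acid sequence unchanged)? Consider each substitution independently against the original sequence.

Codon 1 (ATC, Ile): 2 synonymous substitutions.
Codon 2 (GCA, Ala): 3 synonymous substitutions.
Codon 3 (GTG, Val): 3 synonymous substitutions.
Codon 4 (TTG, Leu): 2 synonymous substitutions.
Total: 2 + 3 + 3 + 2 = 10.

10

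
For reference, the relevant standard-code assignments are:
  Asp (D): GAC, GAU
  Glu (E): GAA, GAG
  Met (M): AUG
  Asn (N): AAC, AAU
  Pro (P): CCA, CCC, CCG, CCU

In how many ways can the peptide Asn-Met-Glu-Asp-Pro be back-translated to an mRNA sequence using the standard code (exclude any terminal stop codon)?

Asn: 2 codons.
Met: 1 codon.
Glu: 2 codons.
Asp: 2 codons.
Pro: 4 codons.
2 × 1 × 2 × 2 × 4 = 32.

32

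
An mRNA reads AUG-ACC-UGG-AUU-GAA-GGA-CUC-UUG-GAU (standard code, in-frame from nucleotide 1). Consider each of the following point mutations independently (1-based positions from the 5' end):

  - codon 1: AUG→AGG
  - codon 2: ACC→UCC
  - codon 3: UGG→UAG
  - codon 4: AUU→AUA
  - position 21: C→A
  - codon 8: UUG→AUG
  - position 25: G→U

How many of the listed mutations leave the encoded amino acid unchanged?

Codon 1: AUG (Met) → AGG (Arg) — missense.
Codon 2: ACC (Thr) → UCC (Ser) — missense.
Codon 3: UGG (Trp) → UAG (Stop) — nonsense.
Codon 4: AUU (Ile) → AUA (Ile) — synonymous.
Codon 7: CUC (Leu) → CUA (Leu) — synonymous.
Codon 8: UUG (Leu) → AUG (Met) — missense.
Codon 9: GAU (Asp) → UAU (Tyr) — missense.
Synonymous: 2 of 7.

2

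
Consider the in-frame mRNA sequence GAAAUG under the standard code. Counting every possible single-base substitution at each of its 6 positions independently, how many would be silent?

Codon 1 (GAA, Glu): 1 synonymous substitution.
Codon 2 (AUG, Met): 0 synonymous substitutions.
Total: 1 + 0 = 1.

1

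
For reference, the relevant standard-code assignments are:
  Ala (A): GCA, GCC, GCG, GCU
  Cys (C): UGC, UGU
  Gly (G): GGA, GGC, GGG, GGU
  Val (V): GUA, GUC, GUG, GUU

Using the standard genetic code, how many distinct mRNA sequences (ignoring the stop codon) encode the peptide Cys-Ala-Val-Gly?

Cys: 2 codons.
Ala: 4 codons.
Val: 4 codons.
Gly: 4 codons.
2 × 4 × 4 × 4 = 128.

128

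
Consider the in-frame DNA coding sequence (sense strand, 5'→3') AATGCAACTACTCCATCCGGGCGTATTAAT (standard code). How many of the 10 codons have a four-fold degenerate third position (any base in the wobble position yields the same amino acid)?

Codon 1 AAT (Asn): third position 2-fold.
Codon 2 GCA (Ala): third position 4-fold.
Codon 3 ACT (Thr): third position 4-fold.
Codon 4 ACT (Thr): third position 4-fold.
Codon 5 CCA (Pro): third position 4-fold.
Codon 6 TCC (Ser): third position 4-fold.
Codon 7 GGG (Gly): third position 4-fold.
Codon 8 CGT (Arg): third position 4-fold.
Codon 9 ATT (Ile): third position 3-fold.
Codon 10 AAT (Asn): third position 2-fold.
Four-fold degenerate third positions: 7.

7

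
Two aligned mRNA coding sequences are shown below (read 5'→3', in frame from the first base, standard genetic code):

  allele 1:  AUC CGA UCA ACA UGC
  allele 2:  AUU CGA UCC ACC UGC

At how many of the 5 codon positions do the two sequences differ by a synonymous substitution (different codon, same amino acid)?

3

Codon 1: AUC Ile / AUU Ile — synonymous.
Codon 2: CGA Arg / CGA Arg — identical.
Codon 3: UCA Ser / UCC Ser — synonymous.
Codon 4: ACA Thr / ACC Thr — synonymous.
Codon 5: UGC Cys / UGC Cys — identical.
Synonymous differences: 3.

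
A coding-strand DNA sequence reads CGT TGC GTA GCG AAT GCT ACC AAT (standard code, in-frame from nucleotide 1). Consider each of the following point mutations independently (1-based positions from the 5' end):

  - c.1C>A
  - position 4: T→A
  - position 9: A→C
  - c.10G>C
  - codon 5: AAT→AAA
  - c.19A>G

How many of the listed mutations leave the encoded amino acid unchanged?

Codon 1: CGT (Arg) → AGT (Ser) — missense.
Codon 2: TGC (Cys) → AGC (Ser) — missense.
Codon 3: GTA (Val) → GTC (Val) — synonymous.
Codon 4: GCG (Ala) → CCG (Pro) — missense.
Codon 5: AAT (Asn) → AAA (Lys) — missense.
Codon 7: ACC (Thr) → GCC (Ala) — missense.
Synonymous: 1 of 6.

1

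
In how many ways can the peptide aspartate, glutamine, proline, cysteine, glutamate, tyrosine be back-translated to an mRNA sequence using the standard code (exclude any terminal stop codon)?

Asp: 2 codons.
Gln: 2 codons.
Pro: 4 codons.
Cys: 2 codons.
Glu: 2 codons.
Tyr: 2 codons.
2 × 2 × 4 × 2 × 2 × 2 = 128.

128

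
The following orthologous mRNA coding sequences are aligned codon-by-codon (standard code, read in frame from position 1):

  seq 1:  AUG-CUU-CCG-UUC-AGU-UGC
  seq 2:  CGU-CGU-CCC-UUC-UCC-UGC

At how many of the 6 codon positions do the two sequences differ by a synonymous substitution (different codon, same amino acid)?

2

Codon 1: AUG Met / CGU Arg — nonsynonymous.
Codon 2: CUU Leu / CGU Arg — nonsynonymous.
Codon 3: CCG Pro / CCC Pro — synonymous.
Codon 4: UUC Phe / UUC Phe — identical.
Codon 5: AGU Ser / UCC Ser — synonymous.
Codon 6: UGC Cys / UGC Cys — identical.
Synonymous differences: 2.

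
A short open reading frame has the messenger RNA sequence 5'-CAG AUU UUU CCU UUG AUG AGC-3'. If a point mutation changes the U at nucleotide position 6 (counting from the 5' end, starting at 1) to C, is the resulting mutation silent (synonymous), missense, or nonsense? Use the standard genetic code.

Position 6 falls in codon 2: AUU → Ile.
After the substitution the codon is AUC → Ile.
Both encode Ile, so the change is synonymous.

silent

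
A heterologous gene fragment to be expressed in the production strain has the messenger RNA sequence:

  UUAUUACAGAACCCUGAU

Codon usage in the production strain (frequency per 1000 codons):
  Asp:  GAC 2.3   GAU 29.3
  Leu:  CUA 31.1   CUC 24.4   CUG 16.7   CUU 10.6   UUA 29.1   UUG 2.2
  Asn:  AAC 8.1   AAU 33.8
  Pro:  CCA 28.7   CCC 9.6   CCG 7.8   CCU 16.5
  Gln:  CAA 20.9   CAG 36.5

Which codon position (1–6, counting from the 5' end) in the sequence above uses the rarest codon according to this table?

Codon 1 UUA (Leu): 29.1 per 1000.
Codon 2 UUA (Leu): 29.1 per 1000.
Codon 3 CAG (Gln): 36.5 per 1000.
Codon 4 AAC (Asn): 8.1 per 1000.
Codon 5 CCU (Pro): 16.5 per 1000.
Codon 6 GAU (Asp): 29.3 per 1000.
Lowest frequency is 8.1 at codon 4.

4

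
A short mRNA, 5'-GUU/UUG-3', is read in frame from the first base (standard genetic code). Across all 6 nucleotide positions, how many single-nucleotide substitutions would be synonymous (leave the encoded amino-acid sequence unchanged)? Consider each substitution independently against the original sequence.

5

Codon 1 (GUU, Val): 3 synonymous substitutions.
Codon 2 (UUG, Leu): 2 synonymous substitutions.
Total: 3 + 2 = 5.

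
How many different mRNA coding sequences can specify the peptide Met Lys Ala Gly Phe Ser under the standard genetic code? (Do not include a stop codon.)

384

Met: 1 codon.
Lys: 2 codons.
Ala: 4 codons.
Gly: 4 codons.
Phe: 2 codons.
Ser: 6 codons.
1 × 2 × 4 × 4 × 2 × 6 = 384.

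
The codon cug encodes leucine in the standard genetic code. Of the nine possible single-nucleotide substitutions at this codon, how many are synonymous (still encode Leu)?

Position 1: UUG → 1 synonymous.
Position 2: none → 0 synonymous.
Position 3: CUU, CUC, CUA → 3 synonymous.
Total: 1 + 0 + 3 = 4.

4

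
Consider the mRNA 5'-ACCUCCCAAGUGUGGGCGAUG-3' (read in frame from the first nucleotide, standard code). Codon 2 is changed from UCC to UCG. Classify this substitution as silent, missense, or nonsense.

Position 6 falls in codon 2: UCC → Ser.
After the substitution the codon is UCG → Ser.
Both encode Ser, so the change is synonymous.

silent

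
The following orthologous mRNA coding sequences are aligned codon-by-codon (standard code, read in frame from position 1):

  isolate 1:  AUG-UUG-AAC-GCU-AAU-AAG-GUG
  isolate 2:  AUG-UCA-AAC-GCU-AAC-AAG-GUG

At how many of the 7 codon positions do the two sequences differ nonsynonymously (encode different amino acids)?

1

Codon 1: AUG Met / AUG Met — identical.
Codon 2: UUG Leu / UCA Ser — nonsynonymous.
Codon 3: AAC Asn / AAC Asn — identical.
Codon 4: GCU Ala / GCU Ala — identical.
Codon 5: AAU Asn / AAC Asn — synonymous.
Codon 6: AAG Lys / AAG Lys — identical.
Codon 7: GUG Val / GUG Val — identical.
Nonsynonymous differences: 1.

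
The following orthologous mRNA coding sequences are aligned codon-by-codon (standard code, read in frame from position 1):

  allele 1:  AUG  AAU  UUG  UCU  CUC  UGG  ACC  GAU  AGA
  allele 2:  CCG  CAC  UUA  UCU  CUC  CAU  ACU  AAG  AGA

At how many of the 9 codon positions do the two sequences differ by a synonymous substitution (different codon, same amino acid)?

Codon 1: AUG Met / CCG Pro — nonsynonymous.
Codon 2: AAU Asn / CAC His — nonsynonymous.
Codon 3: UUG Leu / UUA Leu — synonymous.
Codon 4: UCU Ser / UCU Ser — identical.
Codon 5: CUC Leu / CUC Leu — identical.
Codon 6: UGG Trp / CAU His — nonsynonymous.
Codon 7: ACC Thr / ACU Thr — synonymous.
Codon 8: GAU Asp / AAG Lys — nonsynonymous.
Codon 9: AGA Arg / AGA Arg — identical.
Synonymous differences: 2.

2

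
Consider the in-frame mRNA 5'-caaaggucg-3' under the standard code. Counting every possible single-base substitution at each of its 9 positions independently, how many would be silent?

6

Codon 1 (CAA, Gln): 1 synonymous substitution.
Codon 2 (AGG, Arg): 2 synonymous substitutions.
Codon 3 (UCG, Ser): 3 synonymous substitutions.
Total: 1 + 2 + 3 = 6.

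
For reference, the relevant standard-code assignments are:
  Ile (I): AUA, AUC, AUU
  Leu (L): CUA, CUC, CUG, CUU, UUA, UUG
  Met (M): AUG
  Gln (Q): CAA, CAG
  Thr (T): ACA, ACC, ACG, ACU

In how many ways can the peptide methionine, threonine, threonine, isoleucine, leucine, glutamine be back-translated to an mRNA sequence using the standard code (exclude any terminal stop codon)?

576

Met: 1 codon.
Thr: 4 codons.
Thr: 4 codons.
Ile: 3 codons.
Leu: 6 codons.
Gln: 2 codons.
1 × 4 × 4 × 3 × 6 × 2 = 576.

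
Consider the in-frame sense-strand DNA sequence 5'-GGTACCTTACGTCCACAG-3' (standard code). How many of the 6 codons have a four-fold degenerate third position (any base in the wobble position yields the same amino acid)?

4

Codon 1 GGT (Gly): third position 4-fold.
Codon 2 ACC (Thr): third position 4-fold.
Codon 3 TTA (Leu): third position 2-fold.
Codon 4 CGT (Arg): third position 4-fold.
Codon 5 CCA (Pro): third position 4-fold.
Codon 6 CAG (Gln): third position 2-fold.
Four-fold degenerate third positions: 4.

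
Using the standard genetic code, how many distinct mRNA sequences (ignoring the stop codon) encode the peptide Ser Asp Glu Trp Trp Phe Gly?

192

Ser: 6 codons.
Asp: 2 codons.
Glu: 2 codons.
Trp: 1 codon.
Trp: 1 codon.
Phe: 2 codons.
Gly: 4 codons.
6 × 2 × 2 × 1 × 1 × 2 × 4 = 192.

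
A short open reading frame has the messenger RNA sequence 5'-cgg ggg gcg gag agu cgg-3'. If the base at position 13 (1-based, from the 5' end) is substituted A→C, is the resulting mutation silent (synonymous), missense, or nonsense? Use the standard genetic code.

Position 13 falls in codon 5: AGU → Ser.
After the substitution the codon is CGU → Arg.
Ser ≠ Arg, so this is a missense mutation.

missense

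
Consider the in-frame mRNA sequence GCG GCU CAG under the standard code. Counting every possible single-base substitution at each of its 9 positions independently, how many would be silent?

7

Codon 1 (GCG, Ala): 3 synonymous substitutions.
Codon 2 (GCU, Ala): 3 synonymous substitutions.
Codon 3 (CAG, Gln): 1 synonymous substitution.
Total: 3 + 3 + 1 = 7.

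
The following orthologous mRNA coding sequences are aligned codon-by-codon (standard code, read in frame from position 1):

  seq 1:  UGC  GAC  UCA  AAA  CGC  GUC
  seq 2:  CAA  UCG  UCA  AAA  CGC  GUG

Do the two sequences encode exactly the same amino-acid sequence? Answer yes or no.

Codon 1: UGC Cys / CAA Gln — nonsynonymous.
Codon 2: GAC Asp / UCG Ser — nonsynonymous.
Codon 3: UCA Ser / UCA Ser — identical.
Codon 4: AAA Lys / AAA Lys — identical.
Codon 5: CGC Arg / CGC Arg — identical.
Codon 6: GUC Val / GUG Val — synonymous.
Nonsynonymous differences: 2 → different protein.

no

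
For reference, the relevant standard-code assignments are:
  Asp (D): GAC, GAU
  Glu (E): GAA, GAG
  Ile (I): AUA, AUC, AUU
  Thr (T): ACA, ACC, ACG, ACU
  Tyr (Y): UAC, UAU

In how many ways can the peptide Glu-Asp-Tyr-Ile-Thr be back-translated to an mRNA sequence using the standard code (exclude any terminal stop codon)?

Glu: 2 codons.
Asp: 2 codons.
Tyr: 2 codons.
Ile: 3 codons.
Thr: 4 codons.
2 × 2 × 2 × 3 × 4 = 96.

96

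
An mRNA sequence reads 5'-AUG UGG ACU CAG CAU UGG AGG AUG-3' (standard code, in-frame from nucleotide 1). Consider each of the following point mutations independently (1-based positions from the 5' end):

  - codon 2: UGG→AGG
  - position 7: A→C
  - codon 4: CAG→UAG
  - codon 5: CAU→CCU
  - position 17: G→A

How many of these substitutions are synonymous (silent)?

Codon 2: UGG (Trp) → AGG (Arg) — missense.
Codon 3: ACU (Thr) → CCU (Pro) — missense.
Codon 4: CAG (Gln) → UAG (Stop) — nonsense.
Codon 5: CAU (His) → CCU (Pro) — missense.
Codon 6: UGG (Trp) → UAG (Stop) — nonsense.
Synonymous: 0 of 5.

0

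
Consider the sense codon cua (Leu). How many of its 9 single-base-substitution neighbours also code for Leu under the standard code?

Position 1: UUA → 1 synonymous.
Position 2: none → 0 synonymous.
Position 3: CUU, CUC, CUG → 3 synonymous.
Total: 1 + 0 + 3 = 4.

4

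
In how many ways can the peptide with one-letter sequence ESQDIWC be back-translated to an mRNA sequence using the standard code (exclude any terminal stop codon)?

Glu: 2 codons.
Ser: 6 codons.
Gln: 2 codons.
Asp: 2 codons.
Ile: 3 codons.
Trp: 1 codon.
Cys: 2 codons.
2 × 6 × 2 × 2 × 3 × 1 × 2 = 288.

288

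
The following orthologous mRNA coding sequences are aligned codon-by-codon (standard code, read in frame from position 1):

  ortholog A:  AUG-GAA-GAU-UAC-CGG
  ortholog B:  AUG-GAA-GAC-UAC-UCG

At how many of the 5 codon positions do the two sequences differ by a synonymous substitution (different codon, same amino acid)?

Codon 1: AUG Met / AUG Met — identical.
Codon 2: GAA Glu / GAA Glu — identical.
Codon 3: GAU Asp / GAC Asp — synonymous.
Codon 4: UAC Tyr / UAC Tyr — identical.
Codon 5: CGG Arg / UCG Ser — nonsynonymous.
Synonymous differences: 1.

1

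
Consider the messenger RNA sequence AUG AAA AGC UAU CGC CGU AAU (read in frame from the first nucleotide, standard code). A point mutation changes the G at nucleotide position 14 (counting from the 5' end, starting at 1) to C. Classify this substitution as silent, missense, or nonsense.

Position 14 falls in codon 5: CGC → Arg.
After the substitution the codon is CCC → Pro.
Arg ≠ Pro, so this is a missense mutation.

missense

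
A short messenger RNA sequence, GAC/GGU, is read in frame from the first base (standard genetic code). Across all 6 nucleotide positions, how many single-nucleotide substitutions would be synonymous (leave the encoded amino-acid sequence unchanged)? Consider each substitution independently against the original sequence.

4

Codon 1 (GAC, Asp): 1 synonymous substitution.
Codon 2 (GGU, Gly): 3 synonymous substitutions.
Total: 1 + 3 = 4.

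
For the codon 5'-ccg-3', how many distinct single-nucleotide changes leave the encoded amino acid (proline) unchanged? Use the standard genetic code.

Position 1: none → 0 synonymous.
Position 2: none → 0 synonymous.
Position 3: CCU, CCC, CCA → 3 synonymous.
Total: 0 + 0 + 3 = 3.

3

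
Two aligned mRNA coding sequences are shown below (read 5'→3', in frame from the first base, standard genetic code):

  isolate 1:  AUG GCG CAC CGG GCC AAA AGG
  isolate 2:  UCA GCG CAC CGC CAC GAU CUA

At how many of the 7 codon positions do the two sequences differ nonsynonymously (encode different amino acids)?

Codon 1: AUG Met / UCA Ser — nonsynonymous.
Codon 2: GCG Ala / GCG Ala — identical.
Codon 3: CAC His / CAC His — identical.
Codon 4: CGG Arg / CGC Arg — synonymous.
Codon 5: GCC Ala / CAC His — nonsynonymous.
Codon 6: AAA Lys / GAU Asp — nonsynonymous.
Codon 7: AGG Arg / CUA Leu — nonsynonymous.
Nonsynonymous differences: 4.

4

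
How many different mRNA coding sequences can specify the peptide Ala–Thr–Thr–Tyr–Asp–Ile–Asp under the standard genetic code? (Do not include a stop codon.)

1536

Ala: 4 codons.
Thr: 4 codons.
Thr: 4 codons.
Tyr: 2 codons.
Asp: 2 codons.
Ile: 3 codons.
Asp: 2 codons.
4 × 4 × 4 × 2 × 2 × 3 × 2 = 1536.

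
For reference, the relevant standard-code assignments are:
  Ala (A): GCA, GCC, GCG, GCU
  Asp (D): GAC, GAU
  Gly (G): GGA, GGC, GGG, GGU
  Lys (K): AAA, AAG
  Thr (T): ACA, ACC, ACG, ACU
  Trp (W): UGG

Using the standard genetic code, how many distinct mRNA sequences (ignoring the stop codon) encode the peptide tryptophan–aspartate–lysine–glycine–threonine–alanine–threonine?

1024

Trp: 1 codon.
Asp: 2 codons.
Lys: 2 codons.
Gly: 4 codons.
Thr: 4 codons.
Ala: 4 codons.
Thr: 4 codons.
1 × 2 × 2 × 4 × 4 × 4 × 4 = 1024.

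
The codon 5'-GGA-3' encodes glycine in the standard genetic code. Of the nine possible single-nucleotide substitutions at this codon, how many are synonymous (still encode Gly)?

3

Position 1: none → 0 synonymous.
Position 2: none → 0 synonymous.
Position 3: GGU, GGC, GGG → 3 synonymous.
Total: 0 + 0 + 3 = 3.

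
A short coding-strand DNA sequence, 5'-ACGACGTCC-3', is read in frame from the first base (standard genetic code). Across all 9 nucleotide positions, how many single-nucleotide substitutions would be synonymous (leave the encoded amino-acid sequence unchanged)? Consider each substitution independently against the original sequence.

9

Codon 1 (ACG, Thr): 3 synonymous substitutions.
Codon 2 (ACG, Thr): 3 synonymous substitutions.
Codon 3 (TCC, Ser): 3 synonymous substitutions.
Total: 3 + 3 + 3 = 9.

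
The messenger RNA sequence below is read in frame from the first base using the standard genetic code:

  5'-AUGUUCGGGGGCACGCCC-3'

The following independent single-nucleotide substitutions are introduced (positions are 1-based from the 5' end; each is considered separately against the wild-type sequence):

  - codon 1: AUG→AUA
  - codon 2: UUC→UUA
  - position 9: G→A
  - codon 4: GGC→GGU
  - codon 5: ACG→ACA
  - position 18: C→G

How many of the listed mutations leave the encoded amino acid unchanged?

4

Codon 1: AUG (Met) → AUA (Ile) — missense.
Codon 2: UUC (Phe) → UUA (Leu) — missense.
Codon 3: GGG (Gly) → GGA (Gly) — synonymous.
Codon 4: GGC (Gly) → GGU (Gly) — synonymous.
Codon 5: ACG (Thr) → ACA (Thr) — synonymous.
Codon 6: CCC (Pro) → CCG (Pro) — synonymous.
Synonymous: 4 of 6.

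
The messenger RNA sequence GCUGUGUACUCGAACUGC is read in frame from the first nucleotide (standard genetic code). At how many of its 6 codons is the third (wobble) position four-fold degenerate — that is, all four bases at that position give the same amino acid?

3

Codon 1 GCU (Ala): third position 4-fold.
Codon 2 GUG (Val): third position 4-fold.
Codon 3 UAC (Tyr): third position 2-fold.
Codon 4 UCG (Ser): third position 4-fold.
Codon 5 AAC (Asn): third position 2-fold.
Codon 6 UGC (Cys): third position 2-fold.
Four-fold degenerate third positions: 3.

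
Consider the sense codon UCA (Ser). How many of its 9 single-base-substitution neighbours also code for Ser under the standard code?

Position 1: none → 0 synonymous.
Position 2: none → 0 synonymous.
Position 3: UCU, UCC, UCG → 3 synonymous.
Total: 0 + 0 + 3 = 3.

3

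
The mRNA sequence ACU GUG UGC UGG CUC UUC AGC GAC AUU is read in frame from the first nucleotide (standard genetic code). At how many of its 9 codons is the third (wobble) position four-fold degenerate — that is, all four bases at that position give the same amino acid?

3

Codon 1 ACU (Thr): third position 4-fold.
Codon 2 GUG (Val): third position 4-fold.
Codon 3 UGC (Cys): third position 2-fold.
Codon 4 UGG (Trp): third position 1-fold.
Codon 5 CUC (Leu): third position 4-fold.
Codon 6 UUC (Phe): third position 2-fold.
Codon 7 AGC (Ser): third position 2-fold.
Codon 8 GAC (Asp): third position 2-fold.
Codon 9 AUU (Ile): third position 3-fold.
Four-fold degenerate third positions: 3.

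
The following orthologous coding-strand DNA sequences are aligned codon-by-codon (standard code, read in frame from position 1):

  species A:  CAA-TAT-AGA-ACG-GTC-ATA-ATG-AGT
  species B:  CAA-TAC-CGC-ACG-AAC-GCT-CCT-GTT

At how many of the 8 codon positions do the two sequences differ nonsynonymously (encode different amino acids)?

Codon 1: CAA Gln / CAA Gln — identical.
Codon 2: TAT Tyr / TAC Tyr — synonymous.
Codon 3: AGA Arg / CGC Arg — synonymous.
Codon 4: ACG Thr / ACG Thr — identical.
Codon 5: GTC Val / AAC Asn — nonsynonymous.
Codon 6: ATA Ile / GCT Ala — nonsynonymous.
Codon 7: ATG Met / CCT Pro — nonsynonymous.
Codon 8: AGT Ser / GTT Val — nonsynonymous.
Nonsynonymous differences: 4.

4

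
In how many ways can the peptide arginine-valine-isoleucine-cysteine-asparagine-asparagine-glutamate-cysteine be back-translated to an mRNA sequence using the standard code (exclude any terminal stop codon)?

Arg: 6 codons.
Val: 4 codons.
Ile: 3 codons.
Cys: 2 codons.
Asn: 2 codons.
Asn: 2 codons.
Glu: 2 codons.
Cys: 2 codons.
6 × 4 × 3 × 2 × 2 × 2 × 2 × 2 = 2304.

2304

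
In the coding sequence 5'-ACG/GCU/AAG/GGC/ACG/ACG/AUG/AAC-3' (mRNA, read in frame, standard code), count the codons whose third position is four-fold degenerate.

Codon 1 ACG (Thr): third position 4-fold.
Codon 2 GCU (Ala): third position 4-fold.
Codon 3 AAG (Lys): third position 2-fold.
Codon 4 GGC (Gly): third position 4-fold.
Codon 5 ACG (Thr): third position 4-fold.
Codon 6 ACG (Thr): third position 4-fold.
Codon 7 AUG (Met): third position 1-fold.
Codon 8 AAC (Asn): third position 2-fold.
Four-fold degenerate third positions: 5.

5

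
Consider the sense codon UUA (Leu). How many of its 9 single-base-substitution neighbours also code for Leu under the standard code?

Position 1: CUA → 1 synonymous.
Position 2: none → 0 synonymous.
Position 3: UUG → 1 synonymous.
Total: 1 + 0 + 1 = 2.

2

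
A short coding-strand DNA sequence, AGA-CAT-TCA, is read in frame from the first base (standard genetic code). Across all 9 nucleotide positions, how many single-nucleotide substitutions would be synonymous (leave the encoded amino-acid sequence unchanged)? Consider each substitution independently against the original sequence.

6

Codon 1 (AGA, Arg): 2 synonymous substitutions.
Codon 2 (CAT, His): 1 synonymous substitution.
Codon 3 (TCA, Ser): 3 synonymous substitutions.
Total: 2 + 1 + 3 = 6.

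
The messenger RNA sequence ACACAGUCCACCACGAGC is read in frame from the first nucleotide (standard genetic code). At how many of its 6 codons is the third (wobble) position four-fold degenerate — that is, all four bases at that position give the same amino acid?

Codon 1 ACA (Thr): third position 4-fold.
Codon 2 CAG (Gln): third position 2-fold.
Codon 3 UCC (Ser): third position 4-fold.
Codon 4 ACC (Thr): third position 4-fold.
Codon 5 ACG (Thr): third position 4-fold.
Codon 6 AGC (Ser): third position 2-fold.
Four-fold degenerate third positions: 4.

4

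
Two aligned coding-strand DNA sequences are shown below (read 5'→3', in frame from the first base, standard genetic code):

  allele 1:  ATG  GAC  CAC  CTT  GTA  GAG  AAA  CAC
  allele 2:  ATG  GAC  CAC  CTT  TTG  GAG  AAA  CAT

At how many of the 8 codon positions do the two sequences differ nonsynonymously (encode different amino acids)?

1

Codon 1: ATG Met / ATG Met — identical.
Codon 2: GAC Asp / GAC Asp — identical.
Codon 3: CAC His / CAC His — identical.
Codon 4: CTT Leu / CTT Leu — identical.
Codon 5: GTA Val / TTG Leu — nonsynonymous.
Codon 6: GAG Glu / GAG Glu — identical.
Codon 7: AAA Lys / AAA Lys — identical.
Codon 8: CAC His / CAT His — synonymous.
Nonsynonymous differences: 1.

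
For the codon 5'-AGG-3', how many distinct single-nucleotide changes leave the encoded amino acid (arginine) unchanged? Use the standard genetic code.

Position 1: CGG → 1 synonymous.
Position 2: none → 0 synonymous.
Position 3: AGA → 1 synonymous.
Total: 1 + 0 + 1 = 2.

2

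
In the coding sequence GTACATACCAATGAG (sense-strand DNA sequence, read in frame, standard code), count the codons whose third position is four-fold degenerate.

2

Codon 1 GTA (Val): third position 4-fold.
Codon 2 CAT (His): third position 2-fold.
Codon 3 ACC (Thr): third position 4-fold.
Codon 4 AAT (Asn): third position 2-fold.
Codon 5 GAG (Glu): third position 2-fold.
Four-fold degenerate third positions: 2.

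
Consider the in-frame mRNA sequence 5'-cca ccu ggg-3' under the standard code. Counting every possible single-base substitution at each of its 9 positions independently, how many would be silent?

9

Codon 1 (CCA, Pro): 3 synonymous substitutions.
Codon 2 (CCU, Pro): 3 synonymous substitutions.
Codon 3 (GGG, Gly): 3 synonymous substitutions.
Total: 3 + 3 + 3 = 9.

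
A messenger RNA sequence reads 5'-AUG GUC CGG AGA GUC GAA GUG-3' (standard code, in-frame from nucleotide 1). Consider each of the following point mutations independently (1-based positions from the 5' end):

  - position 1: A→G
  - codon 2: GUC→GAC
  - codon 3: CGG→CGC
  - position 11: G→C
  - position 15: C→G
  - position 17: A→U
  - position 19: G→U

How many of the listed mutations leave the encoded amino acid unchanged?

2

Codon 1: AUG (Met) → GUG (Val) — missense.
Codon 2: GUC (Val) → GAC (Asp) — missense.
Codon 3: CGG (Arg) → CGC (Arg) — synonymous.
Codon 4: AGA (Arg) → ACA (Thr) — missense.
Codon 5: GUC (Val) → GUG (Val) — synonymous.
Codon 6: GAA (Glu) → GUA (Val) — missense.
Codon 7: GUG (Val) → UUG (Leu) — missense.
Synonymous: 2 of 7.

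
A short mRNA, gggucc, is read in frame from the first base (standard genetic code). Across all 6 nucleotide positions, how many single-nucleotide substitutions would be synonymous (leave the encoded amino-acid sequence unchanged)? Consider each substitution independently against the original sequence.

Codon 1 (GGG, Gly): 3 synonymous substitutions.
Codon 2 (UCC, Ser): 3 synonymous substitutions.
Total: 3 + 3 = 6.

6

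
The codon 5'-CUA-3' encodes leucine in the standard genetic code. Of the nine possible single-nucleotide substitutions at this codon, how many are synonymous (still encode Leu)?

Position 1: UUA → 1 synonymous.
Position 2: none → 0 synonymous.
Position 3: CUU, CUC, CUG → 3 synonymous.
Total: 1 + 0 + 3 = 4.

4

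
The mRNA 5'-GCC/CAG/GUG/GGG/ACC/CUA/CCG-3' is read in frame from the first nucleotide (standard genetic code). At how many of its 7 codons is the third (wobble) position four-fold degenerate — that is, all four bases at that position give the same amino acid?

6

Codon 1 GCC (Ala): third position 4-fold.
Codon 2 CAG (Gln): third position 2-fold.
Codon 3 GUG (Val): third position 4-fold.
Codon 4 GGG (Gly): third position 4-fold.
Codon 5 ACC (Thr): third position 4-fold.
Codon 6 CUA (Leu): third position 4-fold.
Codon 7 CCG (Pro): third position 4-fold.
Four-fold degenerate third positions: 6.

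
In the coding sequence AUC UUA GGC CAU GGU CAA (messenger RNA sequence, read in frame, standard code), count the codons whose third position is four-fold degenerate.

2

Codon 1 AUC (Ile): third position 3-fold.
Codon 2 UUA (Leu): third position 2-fold.
Codon 3 GGC (Gly): third position 4-fold.
Codon 4 CAU (His): third position 2-fold.
Codon 5 GGU (Gly): third position 4-fold.
Codon 6 CAA (Gln): third position 2-fold.
Four-fold degenerate third positions: 2.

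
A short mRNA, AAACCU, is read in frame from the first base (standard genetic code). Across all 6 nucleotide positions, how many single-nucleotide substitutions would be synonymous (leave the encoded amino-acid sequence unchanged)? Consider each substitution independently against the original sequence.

4

Codon 1 (AAA, Lys): 1 synonymous substitution.
Codon 2 (CCU, Pro): 3 synonymous substitutions.
Total: 1 + 3 = 4.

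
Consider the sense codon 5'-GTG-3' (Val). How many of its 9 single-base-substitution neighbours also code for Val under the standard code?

Position 1: none → 0 synonymous.
Position 2: none → 0 synonymous.
Position 3: GTT, GTC, GTA → 3 synonymous.
Total: 0 + 0 + 3 = 3.

3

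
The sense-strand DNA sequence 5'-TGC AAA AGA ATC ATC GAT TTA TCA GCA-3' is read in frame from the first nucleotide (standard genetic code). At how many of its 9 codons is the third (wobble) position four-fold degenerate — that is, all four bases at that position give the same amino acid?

2

Codon 1 TGC (Cys): third position 2-fold.
Codon 2 AAA (Lys): third position 2-fold.
Codon 3 AGA (Arg): third position 2-fold.
Codon 4 ATC (Ile): third position 3-fold.
Codon 5 ATC (Ile): third position 3-fold.
Codon 6 GAT (Asp): third position 2-fold.
Codon 7 TTA (Leu): third position 2-fold.
Codon 8 TCA (Ser): third position 4-fold.
Codon 9 GCA (Ala): third position 4-fold.
Four-fold degenerate third positions: 2.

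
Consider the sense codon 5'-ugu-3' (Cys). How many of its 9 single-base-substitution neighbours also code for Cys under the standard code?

Position 1: none → 0 synonymous.
Position 2: none → 0 synonymous.
Position 3: UGC → 1 synonymous.
Total: 0 + 0 + 1 = 1.

1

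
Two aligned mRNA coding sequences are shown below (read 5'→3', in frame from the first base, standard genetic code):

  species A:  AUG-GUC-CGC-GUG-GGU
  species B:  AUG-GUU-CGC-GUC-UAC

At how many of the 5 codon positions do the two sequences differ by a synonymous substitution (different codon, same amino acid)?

2

Codon 1: AUG Met / AUG Met — identical.
Codon 2: GUC Val / GUU Val — synonymous.
Codon 3: CGC Arg / CGC Arg — identical.
Codon 4: GUG Val / GUC Val — synonymous.
Codon 5: GGU Gly / UAC Tyr — nonsynonymous.
Synonymous differences: 2.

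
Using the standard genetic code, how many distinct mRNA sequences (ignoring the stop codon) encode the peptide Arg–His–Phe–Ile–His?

144

Arg: 6 codons.
His: 2 codons.
Phe: 2 codons.
Ile: 3 codons.
His: 2 codons.
6 × 2 × 2 × 3 × 2 = 144.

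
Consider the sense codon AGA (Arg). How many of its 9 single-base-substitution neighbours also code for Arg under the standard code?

Position 1: CGA → 1 synonymous.
Position 2: none → 0 synonymous.
Position 3: AGG → 1 synonymous.
Total: 1 + 0 + 1 = 2.

2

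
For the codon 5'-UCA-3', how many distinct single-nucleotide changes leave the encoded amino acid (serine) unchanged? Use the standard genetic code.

3

Position 1: none → 0 synonymous.
Position 2: none → 0 synonymous.
Position 3: UCU, UCC, UCG → 3 synonymous.
Total: 0 + 0 + 3 = 3.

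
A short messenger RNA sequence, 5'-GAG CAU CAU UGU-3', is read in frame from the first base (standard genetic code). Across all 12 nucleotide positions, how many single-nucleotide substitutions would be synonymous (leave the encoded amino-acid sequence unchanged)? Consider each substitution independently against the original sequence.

Codon 1 (GAG, Glu): 1 synonymous substitution.
Codon 2 (CAU, His): 1 synonymous substitution.
Codon 3 (CAU, His): 1 synonymous substitution.
Codon 4 (UGU, Cys): 1 synonymous substitution.
Total: 1 + 1 + 1 + 1 = 4.

4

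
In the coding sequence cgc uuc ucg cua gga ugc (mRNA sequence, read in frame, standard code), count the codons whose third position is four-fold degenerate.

Codon 1 CGC (Arg): third position 4-fold.
Codon 2 UUC (Phe): third position 2-fold.
Codon 3 UCG (Ser): third position 4-fold.
Codon 4 CUA (Leu): third position 4-fold.
Codon 5 GGA (Gly): third position 4-fold.
Codon 6 UGC (Cys): third position 2-fold.
Four-fold degenerate third positions: 4.

4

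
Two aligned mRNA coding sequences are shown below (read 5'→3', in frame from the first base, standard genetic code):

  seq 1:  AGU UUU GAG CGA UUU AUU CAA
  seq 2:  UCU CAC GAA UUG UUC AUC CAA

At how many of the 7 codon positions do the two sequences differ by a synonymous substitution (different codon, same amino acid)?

Codon 1: AGU Ser / UCU Ser — synonymous.
Codon 2: UUU Phe / CAC His — nonsynonymous.
Codon 3: GAG Glu / GAA Glu — synonymous.
Codon 4: CGA Arg / UUG Leu — nonsynonymous.
Codon 5: UUU Phe / UUC Phe — synonymous.
Codon 6: AUU Ile / AUC Ile — synonymous.
Codon 7: CAA Gln / CAA Gln — identical.
Synonymous differences: 4.

4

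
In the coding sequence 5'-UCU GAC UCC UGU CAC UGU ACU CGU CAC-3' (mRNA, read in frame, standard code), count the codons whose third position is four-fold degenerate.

Codon 1 UCU (Ser): third position 4-fold.
Codon 2 GAC (Asp): third position 2-fold.
Codon 3 UCC (Ser): third position 4-fold.
Codon 4 UGU (Cys): third position 2-fold.
Codon 5 CAC (His): third position 2-fold.
Codon 6 UGU (Cys): third position 2-fold.
Codon 7 ACU (Thr): third position 4-fold.
Codon 8 CGU (Arg): third position 4-fold.
Codon 9 CAC (His): third position 2-fold.
Four-fold degenerate third positions: 4.

4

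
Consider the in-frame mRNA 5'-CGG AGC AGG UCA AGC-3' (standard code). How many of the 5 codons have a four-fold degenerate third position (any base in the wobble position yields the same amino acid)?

2

Codon 1 CGG (Arg): third position 4-fold.
Codon 2 AGC (Ser): third position 2-fold.
Codon 3 AGG (Arg): third position 2-fold.
Codon 4 UCA (Ser): third position 4-fold.
Codon 5 AGC (Ser): third position 2-fold.
Four-fold degenerate third positions: 2.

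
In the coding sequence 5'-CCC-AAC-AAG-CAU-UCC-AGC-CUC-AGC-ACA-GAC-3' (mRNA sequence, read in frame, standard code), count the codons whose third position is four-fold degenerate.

4

Codon 1 CCC (Pro): third position 4-fold.
Codon 2 AAC (Asn): third position 2-fold.
Codon 3 AAG (Lys): third position 2-fold.
Codon 4 CAU (His): third position 2-fold.
Codon 5 UCC (Ser): third position 4-fold.
Codon 6 AGC (Ser): third position 2-fold.
Codon 7 CUC (Leu): third position 4-fold.
Codon 8 AGC (Ser): third position 2-fold.
Codon 9 ACA (Thr): third position 4-fold.
Codon 10 GAC (Asp): third position 2-fold.
Four-fold degenerate third positions: 4.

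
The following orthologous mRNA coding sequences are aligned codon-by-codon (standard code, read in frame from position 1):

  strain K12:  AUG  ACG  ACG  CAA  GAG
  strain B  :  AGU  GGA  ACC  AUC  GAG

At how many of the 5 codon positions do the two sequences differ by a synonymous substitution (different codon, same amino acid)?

1

Codon 1: AUG Met / AGU Ser — nonsynonymous.
Codon 2: ACG Thr / GGA Gly — nonsynonymous.
Codon 3: ACG Thr / ACC Thr — synonymous.
Codon 4: CAA Gln / AUC Ile — nonsynonymous.
Codon 5: GAG Glu / GAG Glu — identical.
Synonymous differences: 1.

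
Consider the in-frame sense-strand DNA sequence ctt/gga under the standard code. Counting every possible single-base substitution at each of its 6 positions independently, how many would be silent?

6

Codon 1 (CTT, Leu): 3 synonymous substitutions.
Codon 2 (GGA, Gly): 3 synonymous substitutions.
Total: 3 + 3 = 6.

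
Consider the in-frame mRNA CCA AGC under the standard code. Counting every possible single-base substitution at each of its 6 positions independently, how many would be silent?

Codon 1 (CCA, Pro): 3 synonymous substitutions.
Codon 2 (AGC, Ser): 1 synonymous substitution.
Total: 3 + 1 = 4.

4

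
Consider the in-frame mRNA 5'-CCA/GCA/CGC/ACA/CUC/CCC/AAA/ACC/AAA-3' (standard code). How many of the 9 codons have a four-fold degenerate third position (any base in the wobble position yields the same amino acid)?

Codon 1 CCA (Pro): third position 4-fold.
Codon 2 GCA (Ala): third position 4-fold.
Codon 3 CGC (Arg): third position 4-fold.
Codon 4 ACA (Thr): third position 4-fold.
Codon 5 CUC (Leu): third position 4-fold.
Codon 6 CCC (Pro): third position 4-fold.
Codon 7 AAA (Lys): third position 2-fold.
Codon 8 ACC (Thr): third position 4-fold.
Codon 9 AAA (Lys): third position 2-fold.
Four-fold degenerate third positions: 7.

7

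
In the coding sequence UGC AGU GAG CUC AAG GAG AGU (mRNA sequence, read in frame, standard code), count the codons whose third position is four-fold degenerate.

1

Codon 1 UGC (Cys): third position 2-fold.
Codon 2 AGU (Ser): third position 2-fold.
Codon 3 GAG (Glu): third position 2-fold.
Codon 4 CUC (Leu): third position 4-fold.
Codon 5 AAG (Lys): third position 2-fold.
Codon 6 GAG (Glu): third position 2-fold.
Codon 7 AGU (Ser): third position 2-fold.
Four-fold degenerate third positions: 1.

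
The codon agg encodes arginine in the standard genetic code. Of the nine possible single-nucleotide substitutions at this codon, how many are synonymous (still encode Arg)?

Position 1: CGG → 1 synonymous.
Position 2: none → 0 synonymous.
Position 3: AGA → 1 synonymous.
Total: 1 + 0 + 1 = 2.

2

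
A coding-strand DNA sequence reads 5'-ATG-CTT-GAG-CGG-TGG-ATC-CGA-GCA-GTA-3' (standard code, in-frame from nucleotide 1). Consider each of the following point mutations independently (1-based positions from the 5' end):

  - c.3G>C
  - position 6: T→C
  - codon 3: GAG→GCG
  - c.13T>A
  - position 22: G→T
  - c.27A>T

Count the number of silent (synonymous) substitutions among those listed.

Codon 1: ATG (Met) → ATC (Ile) — missense.
Codon 2: CTT (Leu) → CTC (Leu) — synonymous.
Codon 3: GAG (Glu) → GCG (Ala) — missense.
Codon 5: TGG (Trp) → AGG (Arg) — missense.
Codon 8: GCA (Ala) → TCA (Ser) — missense.
Codon 9: GTA (Val) → GTT (Val) — synonymous.
Synonymous: 2 of 6.

2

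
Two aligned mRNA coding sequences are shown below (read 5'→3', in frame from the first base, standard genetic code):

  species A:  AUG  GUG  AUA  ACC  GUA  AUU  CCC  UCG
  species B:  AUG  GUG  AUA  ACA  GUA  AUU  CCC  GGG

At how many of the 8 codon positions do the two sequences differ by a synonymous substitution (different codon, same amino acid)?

1

Codon 1: AUG Met / AUG Met — identical.
Codon 2: GUG Val / GUG Val — identical.
Codon 3: AUA Ile / AUA Ile — identical.
Codon 4: ACC Thr / ACA Thr — synonymous.
Codon 5: GUA Val / GUA Val — identical.
Codon 6: AUU Ile / AUU Ile — identical.
Codon 7: CCC Pro / CCC Pro — identical.
Codon 8: UCG Ser / GGG Gly — nonsynonymous.
Synonymous differences: 1.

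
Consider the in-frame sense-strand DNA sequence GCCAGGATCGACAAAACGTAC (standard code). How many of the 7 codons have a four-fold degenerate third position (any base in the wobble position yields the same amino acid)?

2

Codon 1 GCC (Ala): third position 4-fold.
Codon 2 AGG (Arg): third position 2-fold.
Codon 3 ATC (Ile): third position 3-fold.
Codon 4 GAC (Asp): third position 2-fold.
Codon 5 AAA (Lys): third position 2-fold.
Codon 6 ACG (Thr): third position 4-fold.
Codon 7 TAC (Tyr): third position 2-fold.
Four-fold degenerate third positions: 2.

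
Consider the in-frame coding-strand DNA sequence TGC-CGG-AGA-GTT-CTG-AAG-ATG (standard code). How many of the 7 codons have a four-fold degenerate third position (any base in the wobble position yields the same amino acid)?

Codon 1 TGC (Cys): third position 2-fold.
Codon 2 CGG (Arg): third position 4-fold.
Codon 3 AGA (Arg): third position 2-fold.
Codon 4 GTT (Val): third position 4-fold.
Codon 5 CTG (Leu): third position 4-fold.
Codon 6 AAG (Lys): third position 2-fold.
Codon 7 ATG (Met): third position 1-fold.
Four-fold degenerate third positions: 3.

3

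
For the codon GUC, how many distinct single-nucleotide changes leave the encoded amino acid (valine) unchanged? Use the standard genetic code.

3

Position 1: none → 0 synonymous.
Position 2: none → 0 synonymous.
Position 3: GUU, GUA, GUG → 3 synonymous.
Total: 0 + 0 + 3 = 3.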